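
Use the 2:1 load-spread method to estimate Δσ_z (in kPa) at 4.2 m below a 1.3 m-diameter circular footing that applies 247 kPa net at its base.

Δσ_z ≈ 13.8 kPa

By the 2:1 method the load spreads at 1 horizontal : 2 vertical, so at depth z the loaded area has grown by z in each plan dimension:
Δσ ≈ qD²/(D+z)² = 247×1.3²/(1.3+4.2)² = 13.799 kPa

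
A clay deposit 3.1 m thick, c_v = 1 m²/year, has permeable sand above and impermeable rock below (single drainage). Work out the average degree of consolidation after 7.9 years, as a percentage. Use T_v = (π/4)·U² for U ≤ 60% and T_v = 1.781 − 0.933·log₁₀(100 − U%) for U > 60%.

U ≈ 89.3 %

Drainage path length: H_d = H = 3.1 m (single drainage).
T_v = c_v·t/H_d² = 1×7.9/3.1² = 0.82206.
T_v = 0.82206 corresponds to the U > 60% branch:
U = 1 − 10^((1.781 − T_v)/0.933)/100 = 0.8934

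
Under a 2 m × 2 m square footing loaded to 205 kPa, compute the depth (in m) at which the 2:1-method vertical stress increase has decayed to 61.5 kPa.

2:1 spreading — at depth z the loaded area has grown by z in each plan dimension:
qB²/(B+z)² = Δσ_z ⇒ z = B(√(q/Δσ_z) − 1) = 2×(√(205/61.5) − 1) = 1.651 m

z ≈ 1.65 m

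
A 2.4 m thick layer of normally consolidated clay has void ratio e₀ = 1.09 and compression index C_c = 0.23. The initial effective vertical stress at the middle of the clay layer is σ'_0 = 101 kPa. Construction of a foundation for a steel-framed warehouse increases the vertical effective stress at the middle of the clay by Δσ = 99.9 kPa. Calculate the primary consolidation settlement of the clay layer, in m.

S_c ≈ 0.0789 m

Final effective stress: σ'_f = σ'_0 + Δσ = 101 + 99.9 = 200.9 kPa.
Normally consolidated clay, so the full stress increment lies on the virgin compression line:
S_c = C_c·H/(1+e₀)·log₁₀(σ'_f/σ'_0) = 0.23×2.4/(1+1.09)×log₁₀(200.9/101)
    = 0.26411 × 0.29866 = 0.07888 m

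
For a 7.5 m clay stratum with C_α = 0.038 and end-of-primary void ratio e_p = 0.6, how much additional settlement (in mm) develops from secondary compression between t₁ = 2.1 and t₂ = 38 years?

S_s ≈ 224 mm

Secondary compression: S_s = C_α·H/(1+e_p)·log₁₀(t₂/t₁)
S_s = 0.038×7.5/(1+0.6)×log₁₀(38/2.1)
    = 0.1781 × 1.258 = 0.224 m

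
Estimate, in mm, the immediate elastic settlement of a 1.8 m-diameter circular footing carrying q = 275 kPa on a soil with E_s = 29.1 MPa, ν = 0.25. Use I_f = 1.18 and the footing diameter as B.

Immediate (elastic) settlement: S_e = q·B·(1−ν²)/E_s · I_f.
E_s = 29.1 MPa = 29100 kPa.
S_e = 275 × 1.8 × (1 − 0.25²) / 29100 × 1.18
    = 275 × 1.8 × 0.9375 / 29100 × 1.18
    = 0.01882 m = 18.82 mm

S_e ≈ 18.8 mm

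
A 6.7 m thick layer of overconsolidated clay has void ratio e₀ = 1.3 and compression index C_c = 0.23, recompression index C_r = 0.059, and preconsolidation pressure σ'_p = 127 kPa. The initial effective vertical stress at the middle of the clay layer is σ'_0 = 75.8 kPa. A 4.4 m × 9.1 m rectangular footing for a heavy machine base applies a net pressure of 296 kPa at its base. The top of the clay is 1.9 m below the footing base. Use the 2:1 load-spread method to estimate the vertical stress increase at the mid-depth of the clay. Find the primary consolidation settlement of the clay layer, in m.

Mid-depth of clay below the footing base: z = 1.9 + 6.7/2 = 5.25 m.
Stress increase at mid-clay by the 2:1 spreading method:
Δσ = qBL/((B+z)(L+z)) = 296×4.4×9.1/((4.4+5.25)(9.1+5.25)) = 85.587 kPa
Final effective stress: σ'_f = 75.8 + 85.587 = 161.39 kPa.
σ'_f = 161.39 > σ'_p = 127 kPa, so the stress path crosses the preconsolidation pressure — recompression up to σ'_p, then virgin compression beyond:
S_c = H/(1+e₀)·[C_r·log₁₀(σ'_p/σ'_0) + C_c·log₁₀(σ'_f/σ'_p)]
    = 6.7/2.3 × [0.059×log₁₀(127/75.8) + 0.23×log₁₀(161.39/127)]
    = 2.913 × [0.013224 + 0.023937] = 0.1082 m

S_c ≈ 0.108 m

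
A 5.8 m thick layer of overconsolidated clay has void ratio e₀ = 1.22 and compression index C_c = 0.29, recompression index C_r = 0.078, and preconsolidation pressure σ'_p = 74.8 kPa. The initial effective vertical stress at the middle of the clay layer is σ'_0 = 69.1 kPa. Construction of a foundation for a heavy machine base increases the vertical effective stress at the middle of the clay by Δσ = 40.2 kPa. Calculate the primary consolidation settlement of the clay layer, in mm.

Final effective stress: σ'_f = 69.1 + 40.2 = 109.3 kPa.
σ'_f = 109.3 > σ'_p = 74.8 kPa, so the stress path crosses the preconsolidation pressure — recompression up to σ'_p, then virgin compression beyond:
S_c = H/(1+e₀)·[C_r·log₁₀(σ'_p/σ'_0) + C_c·log₁₀(σ'_f/σ'_p)]
    = 5.8/2.22 × [0.078×log₁₀(74.8/69.1) + 0.29×log₁₀(109.3/74.8)]
    = 2.6126 × [0.002685 + 0.047768] = 0.1318 m

S_c ≈ 132 mm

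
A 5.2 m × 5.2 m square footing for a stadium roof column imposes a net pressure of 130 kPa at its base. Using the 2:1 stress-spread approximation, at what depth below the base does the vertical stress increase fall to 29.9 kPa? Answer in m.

z ≈ 5.64 m

2:1 spreading — at depth z the loaded area has grown by z in each plan dimension:
qB²/(B+z)² = Δσ_z ⇒ z = B(√(q/Δσ_z) − 1) = 5.2×(√(130/29.9) − 1) = 5.643 m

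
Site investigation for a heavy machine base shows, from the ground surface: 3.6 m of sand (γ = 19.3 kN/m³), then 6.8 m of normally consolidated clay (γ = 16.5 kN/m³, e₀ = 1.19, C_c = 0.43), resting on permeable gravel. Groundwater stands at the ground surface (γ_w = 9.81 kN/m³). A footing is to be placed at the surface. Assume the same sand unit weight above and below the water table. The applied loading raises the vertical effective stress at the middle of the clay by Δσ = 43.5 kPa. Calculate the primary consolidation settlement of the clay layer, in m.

Mid-depth of clay below the ground surface: z = 3.6 + 6.8/2 = 7 m.
Total vertical stress at mid-clay: σ_v = 19.3×3.6 + 16.5×3.4 = 125.58 kPa.
Pore pressure: u = 9.81×(7 − 0) = 68.67 kPa.
Initial effective stress: σ'_0 = σ_v − u = 125.58 − 68.67 = 56.91 kPa.
Final effective stress: σ'_f = σ'_0 + Δσ = 56.91 + 43.5 = 100.41 kPa.
Normally consolidated clay, so the full stress increment lies on the virgin compression line:
S_c = C_c·H/(1+e₀)·log₁₀(σ'_f/σ'_0) = 0.43×6.8/(1+1.19)×log₁₀(100.41/56.91)
    = 1.3352 × 0.24659 = 0.3292 m

S_c ≈ 0.329 m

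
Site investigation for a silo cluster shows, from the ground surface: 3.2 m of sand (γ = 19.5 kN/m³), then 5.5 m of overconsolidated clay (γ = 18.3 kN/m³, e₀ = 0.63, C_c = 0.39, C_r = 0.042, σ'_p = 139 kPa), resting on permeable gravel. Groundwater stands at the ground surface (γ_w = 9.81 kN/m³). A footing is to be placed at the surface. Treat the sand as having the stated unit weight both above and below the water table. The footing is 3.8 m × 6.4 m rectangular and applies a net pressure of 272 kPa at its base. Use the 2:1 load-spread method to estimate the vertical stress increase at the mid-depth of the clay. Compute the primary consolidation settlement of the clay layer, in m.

S_c ≈ 0.043 m

Mid-depth of clay below the ground surface: z = 3.2 + 5.5/2 = 5.95 m.
Total vertical stress at mid-clay: σ_v = 19.5×3.2 + 18.3×2.75 = 112.73 kPa.
Pore pressure: u = 9.81×(5.95 − 0) = 58.37 kPa.
Initial effective stress: σ'_0 = σ_v − u = 112.73 − 58.37 = 54.36 kPa.
Stress increase at mid-clay by the 2:1 spreading method:
Δσ = qBL/((B+z)(L+z)) = 272×3.8×6.4/((3.8+5.95)(6.4+5.95)) = 54.936 kPa
Final effective stress: σ'_f = 54.36 + 54.936 = 109.3 kPa.
σ'_f = 109.3 ≤ σ'_p = 139 kPa, so the clay remains overconsolidated and only the recompression index applies:
S_c = C_r·H/(1+e₀)·log₁₀(σ'_f/σ'_0) = 0.042×5.5/1.63×log₁₀(109.3/54.36)
    = 0.14172 × 0.30334 = 0.04299 m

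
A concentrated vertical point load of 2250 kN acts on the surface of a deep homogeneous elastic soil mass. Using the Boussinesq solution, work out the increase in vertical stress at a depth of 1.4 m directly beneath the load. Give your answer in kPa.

Boussinesq vertical stress below a point load on an elastic half-space:
Δσ_z = 3P/(2πz²) · [1 + (r/z)²]^(−5/2)
r/z = 0/1.4 = 0; [1+(r/z)²]^(−5/2) = 1.
Δσ_z = 3×2250/(2π×1.4²) × 1 = 548.11 × 1 = 548.1 kPa

Δσ_z ≈ 548 kPa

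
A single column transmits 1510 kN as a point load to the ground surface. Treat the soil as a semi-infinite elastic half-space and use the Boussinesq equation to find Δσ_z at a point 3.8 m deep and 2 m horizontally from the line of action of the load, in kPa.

Δσ_z ≈ 27.1 kPa

Boussinesq vertical stress below a point load on an elastic half-space:
Δσ_z = 3P/(2πz²) · [1 + (r/z)²]^(−5/2)
r/z = 2/3.8 = 0.52632; [1+(r/z)²]^(−5/2) = 0.54264.
Δσ_z = 3×1510/(2π×3.8²) × 0.54264 = 49.929 × 0.54264 = 27.09 kPa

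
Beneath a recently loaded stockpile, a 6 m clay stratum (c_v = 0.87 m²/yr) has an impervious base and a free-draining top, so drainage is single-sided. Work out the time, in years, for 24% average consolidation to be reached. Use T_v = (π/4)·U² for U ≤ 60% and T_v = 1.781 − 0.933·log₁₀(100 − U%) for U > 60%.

Drainage path length: H_d = H = 6 m (single drainage).
U ≤ 60%: T_v = (π/4)·U² = (π/4)×0.24² = 0.045239.
t = T_v·H_d²/c_v = 0.045239×6²/0.87 = 1.872 years.

t ≈ 1.87 years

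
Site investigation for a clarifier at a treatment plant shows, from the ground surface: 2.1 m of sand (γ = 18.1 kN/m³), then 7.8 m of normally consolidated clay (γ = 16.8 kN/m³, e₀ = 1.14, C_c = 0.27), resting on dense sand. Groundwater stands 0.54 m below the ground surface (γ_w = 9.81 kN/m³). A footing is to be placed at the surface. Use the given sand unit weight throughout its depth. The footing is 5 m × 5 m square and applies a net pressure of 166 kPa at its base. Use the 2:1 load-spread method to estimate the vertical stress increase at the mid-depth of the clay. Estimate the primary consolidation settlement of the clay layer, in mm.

Mid-depth of clay below the ground surface: z = 2.1 + 7.8/2 = 6 m.
Total vertical stress at mid-clay: σ_v = 18.1×2.1 + 16.8×3.9 = 103.53 kPa.
Pore pressure: u = 9.81×(6 − 0.54) = 53.563 kPa.
Initial effective stress: σ'_0 = σ_v − u = 103.53 − 53.563 = 49.967 kPa.
Stress increase at mid-clay by the 2:1 spreading method:
Δσ = qBL/((B+z)(L+z)) = 166×5×5/((5+6)(5+6)) = 34.298 kPa
Final effective stress: σ'_f = σ'_0 + Δσ = 49.967 + 34.298 = 84.265 kPa.
Normally consolidated clay, so the full stress increment lies on the virgin compression line:
S_c = C_c·H/(1+e₀)·log₁₀(σ'_f/σ'_0) = 0.27×7.8/(1+1.14)×log₁₀(84.265/49.967)
    = 0.98411 × 0.22696 = 0.2234 m

S_c ≈ 223 mm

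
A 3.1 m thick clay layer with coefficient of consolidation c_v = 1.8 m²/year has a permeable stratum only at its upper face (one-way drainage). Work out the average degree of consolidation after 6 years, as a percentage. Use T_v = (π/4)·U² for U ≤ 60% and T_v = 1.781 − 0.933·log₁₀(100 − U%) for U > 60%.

Drainage path length: H_d = H = 3.1 m (single drainage).
T_v = c_v·t/H_d² = 1.8×6/3.1² = 1.1238.
T_v = 1.1238 corresponds to the U > 60% branch:
U = 1 − 10^((1.781 − T_v)/0.933)/100 = 0.9494

U ≈ 94.9 %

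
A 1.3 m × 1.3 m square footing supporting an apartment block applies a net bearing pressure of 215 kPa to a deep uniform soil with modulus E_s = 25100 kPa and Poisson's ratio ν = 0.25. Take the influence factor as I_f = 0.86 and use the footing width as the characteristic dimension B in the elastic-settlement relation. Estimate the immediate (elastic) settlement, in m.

Immediate (elastic) settlement: S_e = q·B·(1−ν²)/E_s · I_f.
S_e = 215 × 1.3 × (1 − 0.25²) / 25100 × 0.86
    = 215 × 1.3 × 0.9375 / 25100 × 0.86
    = 0.008978 m

S_e ≈ 0.00898 m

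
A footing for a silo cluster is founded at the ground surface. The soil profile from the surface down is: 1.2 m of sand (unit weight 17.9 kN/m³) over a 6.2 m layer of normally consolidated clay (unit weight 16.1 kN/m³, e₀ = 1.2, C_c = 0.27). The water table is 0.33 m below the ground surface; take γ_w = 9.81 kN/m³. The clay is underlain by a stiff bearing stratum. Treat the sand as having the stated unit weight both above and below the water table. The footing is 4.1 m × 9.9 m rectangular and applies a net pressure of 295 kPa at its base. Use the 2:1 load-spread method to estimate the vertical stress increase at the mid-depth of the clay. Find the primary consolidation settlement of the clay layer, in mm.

Mid-depth of clay below the ground surface: z = 1.2 + 6.2/2 = 4.3 m.
Total vertical stress at mid-clay: σ_v = 17.9×1.2 + 16.1×3.1 = 71.39 kPa.
Pore pressure: u = 9.81×(4.3 − 0.33) = 38.946 kPa.
Initial effective stress: σ'_0 = σ_v − u = 71.39 − 38.946 = 32.444 kPa.
Stress increase at mid-clay by the 2:1 spreading method:
Δσ = qBL/((B+z)(L+z)) = 295×4.1×9.9/((4.1+4.3)(9.9+4.3)) = 100.39 kPa
Final effective stress: σ'_f = σ'_0 + Δσ = 32.444 + 100.39 = 132.83 kPa.
Normally consolidated clay, so the full stress increment lies on the virgin compression line:
S_c = C_c·H/(1+e₀)·log₁₀(σ'_f/σ'_0) = 0.27×6.2/(1+1.2)×log₁₀(132.83/32.444)
    = 0.76091 × 0.61216 = 0.4658 m

S_c ≈ 466 mm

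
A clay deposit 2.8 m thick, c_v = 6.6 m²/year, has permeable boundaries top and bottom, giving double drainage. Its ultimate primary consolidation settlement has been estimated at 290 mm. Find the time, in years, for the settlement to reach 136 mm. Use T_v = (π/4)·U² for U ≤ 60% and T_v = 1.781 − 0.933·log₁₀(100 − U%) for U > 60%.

t ≈ 0.0513 years

Drainage path length: H_d = H/2 = 1.4 m (double drainage).
U = S(t)/S_ult = 136/290 = 0.469.
U ≤ 60%: T_v = (π/4)·U² = (π/4)×0.46897² = 0.17273.
t = T_v·H_d²/c_v = 0.17273×1.4²/6.6 = 0.0513 years.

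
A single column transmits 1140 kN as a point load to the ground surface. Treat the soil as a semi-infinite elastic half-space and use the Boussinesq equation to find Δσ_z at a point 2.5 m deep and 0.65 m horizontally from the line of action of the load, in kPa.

Boussinesq vertical stress below a point load on an elastic half-space:
Δσ_z = 3P/(2πz²) · [1 + (r/z)²]^(−5/2)
r/z = 0.65/2.5 = 0.26; [1+(r/z)²]^(−5/2) = 0.84914.
Δσ_z = 3×1140/(2π×2.5²) × 0.84914 = 87.09 × 0.84914 = 73.95 kPa

Δσ_z ≈ 74 kPa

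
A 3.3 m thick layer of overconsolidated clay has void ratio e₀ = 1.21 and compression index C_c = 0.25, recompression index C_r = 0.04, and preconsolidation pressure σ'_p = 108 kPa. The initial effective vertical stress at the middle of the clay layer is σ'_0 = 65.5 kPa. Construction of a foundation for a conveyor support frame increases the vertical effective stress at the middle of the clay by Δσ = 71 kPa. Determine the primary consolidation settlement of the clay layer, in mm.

Final effective stress: σ'_f = 65.5 + 71 = 136.5 kPa.
σ'_f = 136.5 > σ'_p = 108 kPa, so the stress path crosses the preconsolidation pressure — recompression up to σ'_p, then virgin compression beyond:
S_c = H/(1+e₀)·[C_r·log₁₀(σ'_p/σ'_0) + C_c·log₁₀(σ'_f/σ'_p)]
    = 3.3/2.21 × [0.04×log₁₀(108/65.5) + 0.25×log₁₀(136.5/108)]
    = 1.4932 × [0.0086873 + 0.025427] = 0.05094 m

S_c ≈ 50.9 mm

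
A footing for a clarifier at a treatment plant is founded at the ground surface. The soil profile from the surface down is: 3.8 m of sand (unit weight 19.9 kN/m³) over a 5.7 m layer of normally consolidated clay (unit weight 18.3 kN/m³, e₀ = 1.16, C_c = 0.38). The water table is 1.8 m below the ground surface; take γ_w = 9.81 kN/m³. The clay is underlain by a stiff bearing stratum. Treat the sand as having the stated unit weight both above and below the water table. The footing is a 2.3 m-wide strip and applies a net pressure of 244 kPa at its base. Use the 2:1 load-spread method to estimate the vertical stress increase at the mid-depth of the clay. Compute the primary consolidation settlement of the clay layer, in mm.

S_c ≈ 252 mm

Mid-depth of clay below the ground surface: z = 3.8 + 5.7/2 = 6.65 m.
Total vertical stress at mid-clay: σ_v = 19.9×3.8 + 18.3×2.85 = 127.77 kPa.
Pore pressure: u = 9.81×(6.65 − 1.8) = 47.578 kPa.
Initial effective stress: σ'_0 = σ_v − u = 127.77 − 47.578 = 80.192 kPa.
Stress increase at mid-clay by the 2:1 spreading method:
Δσ = qB/(B+z) = 244×2.3/(2.3+6.65) = 62.704 kPa
Final effective stress: σ'_f = σ'_0 + Δσ = 80.192 + 62.704 = 142.9 kPa.
Normally consolidated clay, so the full stress increment lies on the virgin compression line:
S_c = C_c·H/(1+e₀)·log₁₀(σ'_f/σ'_0) = 0.38×5.7/(1+1.16)×log₁₀(142.9/80.192)
    = 1.0028 × 0.2509 = 0.2516 m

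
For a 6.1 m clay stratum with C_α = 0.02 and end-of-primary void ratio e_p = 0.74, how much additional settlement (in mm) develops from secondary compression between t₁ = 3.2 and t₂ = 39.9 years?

S_s ≈ 76.8 mm

Secondary compression: S_s = C_α·H/(1+e_p)·log₁₀(t₂/t₁)
S_s = 0.02×6.1/(1+0.74)×log₁₀(39.9/3.2)
    = 0.07011 × 1.096 = 0.07683 m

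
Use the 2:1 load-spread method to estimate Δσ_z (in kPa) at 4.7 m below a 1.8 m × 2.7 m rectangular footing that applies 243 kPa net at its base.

By the 2:1 method the load spreads at 1 horizontal : 2 vertical, so at depth z the loaded area has grown by z in each plan dimension:
Δσ = qBL/((B+z)(L+z)) = 243×1.8×2.7/((1.8+4.7)(2.7+4.7)) = 24.553 kPa

Δσ_z ≈ 24.6 kPa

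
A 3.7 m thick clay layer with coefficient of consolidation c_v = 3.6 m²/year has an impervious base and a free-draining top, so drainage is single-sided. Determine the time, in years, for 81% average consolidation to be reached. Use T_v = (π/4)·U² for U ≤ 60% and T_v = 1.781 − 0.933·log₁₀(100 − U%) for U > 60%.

Drainage path length: H_d = H = 3.7 m (single drainage).
U > 60%: T_v = 1.781 − 0.933·log₁₀(100 − 81) = 0.58792.
t = T_v·H_d²/c_v = 0.58792×3.7²/3.6 = 2.236 years.

t ≈ 2.24 years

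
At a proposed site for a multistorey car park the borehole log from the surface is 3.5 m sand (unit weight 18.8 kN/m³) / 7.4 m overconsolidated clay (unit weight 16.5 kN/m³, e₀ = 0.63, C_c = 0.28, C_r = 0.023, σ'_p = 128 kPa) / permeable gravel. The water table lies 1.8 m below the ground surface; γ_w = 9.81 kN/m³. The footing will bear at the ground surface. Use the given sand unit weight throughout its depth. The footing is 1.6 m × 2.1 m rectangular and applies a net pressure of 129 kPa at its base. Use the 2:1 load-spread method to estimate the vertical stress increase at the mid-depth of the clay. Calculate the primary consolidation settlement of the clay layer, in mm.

S_c ≈ 3.14 mm

Mid-depth of clay below the ground surface: z = 3.5 + 7.4/2 = 7.2 m.
Total vertical stress at mid-clay: σ_v = 18.8×3.5 + 16.5×3.7 = 126.85 kPa.
Pore pressure: u = 9.81×(7.2 − 1.8) = 52.974 kPa.
Initial effective stress: σ'_0 = σ_v − u = 126.85 − 52.974 = 73.876 kPa.
Stress increase at mid-clay by the 2:1 spreading method:
Δσ = qBL/((B+z)(L+z)) = 129×1.6×2.1/((1.6+7.2)(2.1+7.2)) = 5.2962 kPa
Final effective stress: σ'_f = 73.876 + 5.2962 = 79.172 kPa.
σ'_f = 79.172 ≤ σ'_p = 128 kPa, so the clay remains overconsolidated and only the recompression index applies:
S_c = C_r·H/(1+e₀)·log₁₀(σ'_f/σ'_0) = 0.023×7.4/1.63×log₁₀(79.172/73.876)
    = 0.10442 × 0.030068 = 0.00314 m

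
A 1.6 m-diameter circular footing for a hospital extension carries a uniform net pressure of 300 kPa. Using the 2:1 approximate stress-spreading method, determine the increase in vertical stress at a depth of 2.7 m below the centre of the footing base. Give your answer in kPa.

By the 2:1 method the load spreads at 1 horizontal : 2 vertical, so at depth z the loaded area has grown by z in each plan dimension:
Δσ ≈ qD²/(D+z)² = 300×1.6²/(1.6+2.7)² = 41.536 kPa

Δσ_z ≈ 41.5 kPa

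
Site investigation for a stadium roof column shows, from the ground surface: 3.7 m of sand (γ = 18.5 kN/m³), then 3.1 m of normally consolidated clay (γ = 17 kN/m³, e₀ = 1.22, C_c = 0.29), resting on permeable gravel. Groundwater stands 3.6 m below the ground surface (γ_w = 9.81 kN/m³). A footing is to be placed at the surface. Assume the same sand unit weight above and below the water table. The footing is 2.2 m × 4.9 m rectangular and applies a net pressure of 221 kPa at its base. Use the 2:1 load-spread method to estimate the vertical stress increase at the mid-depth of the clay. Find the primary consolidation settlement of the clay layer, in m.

Mid-depth of clay below the ground surface: z = 3.7 + 3.1/2 = 5.25 m.
Total vertical stress at mid-clay: σ_v = 18.5×3.7 + 17×1.55 = 94.8 kPa.
Pore pressure: u = 9.81×(5.25 − 3.6) = 16.186 kPa.
Initial effective stress: σ'_0 = σ_v − u = 94.8 − 16.186 = 78.614 kPa.
Stress increase at mid-clay by the 2:1 spreading method:
Δσ = qBL/((B+z)(L+z)) = 221×2.2×4.9/((2.2+5.25)(4.9+5.25)) = 31.506 kPa
Final effective stress: σ'_f = σ'_0 + Δσ = 78.614 + 31.506 = 110.12 kPa.
Normally consolidated clay, so the full stress increment lies on the virgin compression line:
S_c = C_c·H/(1+e₀)·log₁₀(σ'_f/σ'_0) = 0.29×3.1/(1+1.22)×log₁₀(110.12/78.614)
    = 0.40495 × 0.14637 = 0.05927 m

S_c ≈ 0.0593 m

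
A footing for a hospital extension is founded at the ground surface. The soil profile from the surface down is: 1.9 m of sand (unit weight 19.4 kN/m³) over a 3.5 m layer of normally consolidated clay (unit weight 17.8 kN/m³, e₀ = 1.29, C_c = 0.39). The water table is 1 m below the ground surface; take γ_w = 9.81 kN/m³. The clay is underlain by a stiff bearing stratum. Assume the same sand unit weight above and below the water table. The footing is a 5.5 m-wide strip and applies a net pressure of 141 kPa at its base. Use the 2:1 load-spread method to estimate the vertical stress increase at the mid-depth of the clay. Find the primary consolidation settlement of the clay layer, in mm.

Mid-depth of clay below the ground surface: z = 1.9 + 3.5/2 = 3.65 m.
Total vertical stress at mid-clay: σ_v = 19.4×1.9 + 17.8×1.75 = 68.01 kPa.
Pore pressure: u = 9.81×(3.65 − 1) = 25.997 kPa.
Initial effective stress: σ'_0 = σ_v − u = 68.01 − 25.997 = 42.013 kPa.
Stress increase at mid-clay by the 2:1 spreading method:
Δσ = qB/(B+z) = 141×5.5/(5.5+3.65) = 84.754 kPa
Final effective stress: σ'_f = σ'_0 + Δσ = 42.013 + 84.754 = 126.77 kPa.
Normally consolidated clay, so the full stress increment lies on the virgin compression line:
S_c = C_c·H/(1+e₀)·log₁₀(σ'_f/σ'_0) = 0.39×3.5/(1+1.29)×log₁₀(126.77/42.013)
    = 0.59607 × 0.47963 = 0.2859 m

S_c ≈ 286 mm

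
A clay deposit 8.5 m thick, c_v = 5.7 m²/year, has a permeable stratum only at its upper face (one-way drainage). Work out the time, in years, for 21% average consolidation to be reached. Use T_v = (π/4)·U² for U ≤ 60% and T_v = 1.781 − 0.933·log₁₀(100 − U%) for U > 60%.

Drainage path length: H_d = H = 8.5 m (single drainage).
U ≤ 60%: T_v = (π/4)·U² = (π/4)×0.21² = 0.034636.
t = T_v·H_d²/c_v = 0.034636×8.5²/5.7 = 0.439 years.

t ≈ 0.439 years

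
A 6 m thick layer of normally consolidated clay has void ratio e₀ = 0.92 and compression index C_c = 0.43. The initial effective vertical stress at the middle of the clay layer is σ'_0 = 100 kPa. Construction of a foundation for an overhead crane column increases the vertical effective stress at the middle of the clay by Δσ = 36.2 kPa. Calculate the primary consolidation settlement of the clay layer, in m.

Final effective stress: σ'_f = σ'_0 + Δσ = 100 + 36.2 = 136.2 kPa.
Normally consolidated clay, so the full stress increment lies on the virgin compression line:
S_c = C_c·H/(1+e₀)·log₁₀(σ'_f/σ'_0) = 0.43×6/(1+0.92)×log₁₀(136.2/100)
    = 1.3438 × 0.13418 = 0.1803 m

S_c ≈ 0.18 m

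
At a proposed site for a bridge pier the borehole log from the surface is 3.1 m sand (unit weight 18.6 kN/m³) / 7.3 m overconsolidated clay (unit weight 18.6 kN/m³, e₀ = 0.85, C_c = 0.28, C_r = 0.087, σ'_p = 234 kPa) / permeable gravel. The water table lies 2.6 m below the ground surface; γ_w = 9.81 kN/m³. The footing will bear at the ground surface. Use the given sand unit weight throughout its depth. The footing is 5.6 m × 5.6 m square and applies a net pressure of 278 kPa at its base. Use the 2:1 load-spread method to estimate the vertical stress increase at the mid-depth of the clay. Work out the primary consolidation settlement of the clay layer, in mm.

Mid-depth of clay below the ground surface: z = 3.1 + 7.3/2 = 6.75 m.
Total vertical stress at mid-clay: σ_v = 18.6×3.1 + 18.6×3.65 = 125.55 kPa.
Pore pressure: u = 9.81×(6.75 − 2.6) = 40.712 kPa.
Initial effective stress: σ'_0 = σ_v − u = 125.55 − 40.712 = 84.838 kPa.
Stress increase at mid-clay by the 2:1 spreading method:
Δσ = qBL/((B+z)(L+z)) = 278×5.6×5.6/((5.6+6.75)(5.6+6.75)) = 57.159 kPa
Final effective stress: σ'_f = 84.838 + 57.159 = 142 kPa.
σ'_f = 142 ≤ σ'_p = 234 kPa, so the clay remains overconsolidated and only the recompression index applies:
S_c = C_r·H/(1+e₀)·log₁₀(σ'_f/σ'_0) = 0.087×7.3/1.85×log₁₀(142/84.838)
    = 0.34329 × 0.2237 = 0.07679 m

S_c ≈ 76.8 mm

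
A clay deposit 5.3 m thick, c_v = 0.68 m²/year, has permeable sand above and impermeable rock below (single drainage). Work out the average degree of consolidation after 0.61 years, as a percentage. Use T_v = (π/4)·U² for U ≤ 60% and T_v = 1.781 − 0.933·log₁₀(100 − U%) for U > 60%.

U ≈ 13.7 %

Drainage path length: H_d = H = 5.3 m (single drainage).
T_v = c_v·t/H_d² = 0.68×0.61/5.3² = 0.014767.
T_v = 0.014767 corresponds to the U ≤ 60% branch:
U = √(4T_v/π) = 0.1371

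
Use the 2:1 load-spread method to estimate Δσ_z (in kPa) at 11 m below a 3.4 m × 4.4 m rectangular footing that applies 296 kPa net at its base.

By the 2:1 method the load spreads at 1 horizontal : 2 vertical, so at depth z the loaded area has grown by z in each plan dimension:
Δσ = qBL/((B+z)(L+z)) = 296×3.4×4.4/((3.4+11)(4.4+11)) = 19.968 kPa

Δσ_z ≈ 20 kPa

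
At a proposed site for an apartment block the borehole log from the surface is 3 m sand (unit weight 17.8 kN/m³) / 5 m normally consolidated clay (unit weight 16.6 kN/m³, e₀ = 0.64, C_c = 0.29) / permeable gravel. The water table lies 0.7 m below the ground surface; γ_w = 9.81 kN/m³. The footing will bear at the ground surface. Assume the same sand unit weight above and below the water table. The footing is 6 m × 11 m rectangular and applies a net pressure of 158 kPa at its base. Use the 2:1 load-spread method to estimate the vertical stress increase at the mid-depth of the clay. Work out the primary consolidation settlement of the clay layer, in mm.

Mid-depth of clay below the ground surface: z = 3 + 5/2 = 5.5 m.
Total vertical stress at mid-clay: σ_v = 17.8×3 + 16.6×2.5 = 94.9 kPa.
Pore pressure: u = 9.81×(5.5 − 0.7) = 47.088 kPa.
Initial effective stress: σ'_0 = σ_v − u = 94.9 − 47.088 = 47.812 kPa.
Stress increase at mid-clay by the 2:1 spreading method:
Δσ = qBL/((B+z)(L+z)) = 158×6×11/((6+5.5)(11+5.5)) = 54.957 kPa
Final effective stress: σ'_f = σ'_0 + Δσ = 47.812 + 54.957 = 102.77 kPa.
Normally consolidated clay, so the full stress increment lies on the virgin compression line:
S_c = C_c·H/(1+e₀)·log₁₀(σ'_f/σ'_0) = 0.29×5/(1+0.64)×log₁₀(102.77/47.812)
    = 0.88415 × 0.33233 = 0.2938 m

S_c ≈ 294 mm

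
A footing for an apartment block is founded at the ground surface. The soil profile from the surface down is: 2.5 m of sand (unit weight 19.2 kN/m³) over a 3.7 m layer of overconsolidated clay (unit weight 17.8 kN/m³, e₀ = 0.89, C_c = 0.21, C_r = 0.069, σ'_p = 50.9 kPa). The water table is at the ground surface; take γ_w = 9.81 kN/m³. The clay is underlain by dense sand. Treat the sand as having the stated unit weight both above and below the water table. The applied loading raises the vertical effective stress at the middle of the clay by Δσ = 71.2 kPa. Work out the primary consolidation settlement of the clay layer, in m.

S_c ≈ 0.153 m

Mid-depth of clay below the ground surface: z = 2.5 + 3.7/2 = 4.35 m.
Total vertical stress at mid-clay: σ_v = 19.2×2.5 + 17.8×1.85 = 80.93 kPa.
Pore pressure: u = 9.81×(4.35 − 0) = 42.673 kPa.
Initial effective stress: σ'_0 = σ_v − u = 80.93 − 42.673 = 38.257 kPa.
Final effective stress: σ'_f = 38.257 + 71.2 = 109.46 kPa.
σ'_f = 109.46 > σ'_p = 50.9 kPa, so the stress path crosses the preconsolidation pressure — recompression up to σ'_p, then virgin compression beyond:
S_c = H/(1+e₀)·[C_r·log₁₀(σ'_p/σ'_0) + C_c·log₁₀(σ'_f/σ'_p)]
    = 3.7/1.89 × [0.069×log₁₀(50.9/38.257) + 0.21×log₁₀(109.46/50.9)]
    = 1.9577 × [0.0085565 + 0.069833] = 0.1535 m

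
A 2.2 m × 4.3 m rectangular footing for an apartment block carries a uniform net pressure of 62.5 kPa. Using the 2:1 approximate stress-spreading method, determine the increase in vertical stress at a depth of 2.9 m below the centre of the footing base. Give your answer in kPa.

Δσ_z ≈ 16.1 kPa

By the 2:1 method the load spreads at 1 horizontal : 2 vertical, so at depth z the loaded area has grown by z in each plan dimension:
Δσ = qBL/((B+z)(L+z)) = 62.5×2.2×4.3/((2.2+2.9)(4.3+2.9)) = 16.102 kPa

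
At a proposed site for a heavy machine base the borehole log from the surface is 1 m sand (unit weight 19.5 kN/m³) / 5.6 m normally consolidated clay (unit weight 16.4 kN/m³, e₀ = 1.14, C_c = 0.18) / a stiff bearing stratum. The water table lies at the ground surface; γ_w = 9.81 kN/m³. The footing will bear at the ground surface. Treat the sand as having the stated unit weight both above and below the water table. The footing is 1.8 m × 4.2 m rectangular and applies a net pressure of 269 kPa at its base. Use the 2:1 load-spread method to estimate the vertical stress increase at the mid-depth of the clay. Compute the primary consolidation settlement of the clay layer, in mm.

S_c ≈ 196 mm

Mid-depth of clay below the ground surface: z = 1 + 5.6/2 = 3.8 m.
Total vertical stress at mid-clay: σ_v = 19.5×1 + 16.4×2.8 = 65.42 kPa.
Pore pressure: u = 9.81×(3.8 − 0) = 37.278 kPa.
Initial effective stress: σ'_0 = σ_v − u = 65.42 − 37.278 = 28.142 kPa.
Stress increase at mid-clay by the 2:1 spreading method:
Δσ = qBL/((B+z)(L+z)) = 269×1.8×4.2/((1.8+3.8)(4.2+3.8)) = 45.394 kPa
Final effective stress: σ'_f = σ'_0 + Δσ = 28.142 + 45.394 = 73.536 kPa.
Normally consolidated clay, so the full stress increment lies on the virgin compression line:
S_c = C_c·H/(1+e₀)·log₁₀(σ'_f/σ'_0) = 0.18×5.6/(1+1.14)×log₁₀(73.536/28.142)
    = 0.47103 × 0.41715 = 0.1965 m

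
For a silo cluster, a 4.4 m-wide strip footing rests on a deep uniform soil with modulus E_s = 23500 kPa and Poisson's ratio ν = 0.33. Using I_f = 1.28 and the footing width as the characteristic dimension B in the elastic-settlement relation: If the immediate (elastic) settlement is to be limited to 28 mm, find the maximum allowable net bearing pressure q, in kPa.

q ≈ 131 kPa

S_e = q·B·(1−ν²)/E_s · I_f  ⇒  q = S_e·E_s / (B·(1−ν²)·I_f).
q = 0.028 × 23500 / (4.4 × 0.8911 × 1.28) = 131.1 kPa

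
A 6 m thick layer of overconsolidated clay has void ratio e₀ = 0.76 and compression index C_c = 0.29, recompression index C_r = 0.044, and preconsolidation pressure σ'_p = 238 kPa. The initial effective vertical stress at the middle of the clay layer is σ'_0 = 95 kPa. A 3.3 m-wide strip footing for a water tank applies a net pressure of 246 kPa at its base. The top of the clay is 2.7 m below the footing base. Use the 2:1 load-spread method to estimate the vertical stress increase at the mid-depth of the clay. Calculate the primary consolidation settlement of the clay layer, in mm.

S_c ≈ 43.5 mm

Mid-depth of clay below the footing base: z = 2.7 + 6/2 = 5.7 m.
Stress increase at mid-clay by the 2:1 spreading method:
Δσ = qB/(B+z) = 246×3.3/(3.3+5.7) = 90.2 kPa
Final effective stress: σ'_f = 95 + 90.2 = 185.2 kPa.
σ'_f = 185.2 ≤ σ'_p = 238 kPa, so the clay remains overconsolidated and only the recompression index applies:
S_c = C_r·H/(1+e₀)·log₁₀(σ'_f/σ'_0) = 0.044×6/1.76×log₁₀(185.2/95)
    = 0.15 × 0.28992 = 0.04349 m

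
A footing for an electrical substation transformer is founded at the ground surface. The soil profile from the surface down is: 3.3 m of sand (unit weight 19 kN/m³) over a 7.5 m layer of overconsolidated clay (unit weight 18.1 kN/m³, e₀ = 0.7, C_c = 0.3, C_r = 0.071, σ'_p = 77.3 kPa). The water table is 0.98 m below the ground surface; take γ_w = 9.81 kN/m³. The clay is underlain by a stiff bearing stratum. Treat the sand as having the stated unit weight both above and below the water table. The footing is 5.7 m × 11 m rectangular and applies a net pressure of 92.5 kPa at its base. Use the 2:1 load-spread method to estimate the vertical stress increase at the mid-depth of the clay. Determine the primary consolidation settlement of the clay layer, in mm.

Mid-depth of clay below the ground surface: z = 3.3 + 7.5/2 = 7.05 m.
Total vertical stress at mid-clay: σ_v = 19×3.3 + 18.1×3.75 = 130.57 kPa.
Pore pressure: u = 9.81×(7.05 − 0.98) = 59.547 kPa.
Initial effective stress: σ'_0 = σ_v − u = 130.57 − 59.547 = 71.023 kPa.
Stress increase at mid-clay by the 2:1 spreading method:
Δσ = qBL/((B+z)(L+z)) = 92.5×5.7×11/((5.7+7.05)(11+7.05)) = 25.201 kPa
Final effective stress: σ'_f = 71.023 + 25.201 = 96.224 kPa.
σ'_f = 96.224 > σ'_p = 77.3 kPa, so the stress path crosses the preconsolidation pressure — recompression up to σ'_p, then virgin compression beyond:
S_c = H/(1+e₀)·[C_r·log₁₀(σ'_p/σ'_0) + C_c·log₁₀(σ'_f/σ'_p)]
    = 7.5/1.7 × [0.071×log₁₀(77.3/71.023) + 0.3×log₁₀(96.224/77.3)]
    = 4.4118 × [0.0026114 + 0.028531] = 0.1374 m

S_c ≈ 137 mm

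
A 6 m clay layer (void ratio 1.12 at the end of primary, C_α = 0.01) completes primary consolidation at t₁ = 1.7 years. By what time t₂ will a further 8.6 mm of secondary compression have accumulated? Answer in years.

S_s = C_α·H/(1+e_p)·log₁₀(t₂/t₁) ⇒ log₁₀(t₂/t₁) = S_s·(1+e_p)/(C_α·H).
log₁₀(t₂/t₁) = 0.0086 × (1+1.12) / (0.01×6) = 0.3039
t₂ = t₁ × 10^0.3039 = 1.7 × 2.013 = 3.422 years

t₂ ≈ 3.42 years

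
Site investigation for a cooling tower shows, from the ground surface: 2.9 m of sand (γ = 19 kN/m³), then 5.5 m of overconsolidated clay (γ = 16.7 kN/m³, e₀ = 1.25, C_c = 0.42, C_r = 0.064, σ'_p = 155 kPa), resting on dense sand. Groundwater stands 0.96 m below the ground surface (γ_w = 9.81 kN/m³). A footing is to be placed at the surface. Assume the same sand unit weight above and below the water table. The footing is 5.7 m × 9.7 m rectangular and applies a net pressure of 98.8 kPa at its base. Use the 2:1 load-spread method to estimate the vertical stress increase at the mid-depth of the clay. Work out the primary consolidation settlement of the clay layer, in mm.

S_c ≈ 30.6 mm

Mid-depth of clay below the ground surface: z = 2.9 + 5.5/2 = 5.65 m.
Total vertical stress at mid-clay: σ_v = 19×2.9 + 16.7×2.75 = 101.03 kPa.
Pore pressure: u = 9.81×(5.65 − 0.96) = 46.009 kPa.
Initial effective stress: σ'_0 = σ_v − u = 101.03 − 46.009 = 55.021 kPa.
Stress increase at mid-clay by the 2:1 spreading method:
Δσ = qBL/((B+z)(L+z)) = 98.8×5.7×9.7/((5.7+5.65)(9.7+5.65)) = 31.354 kPa
Final effective stress: σ'_f = 55.021 + 31.354 = 86.375 kPa.
σ'_f = 86.375 ≤ σ'_p = 155 kPa, so the clay remains overconsolidated and only the recompression index applies:
S_c = C_r·H/(1+e₀)·log₁₀(σ'_f/σ'_0) = 0.064×5.5/2.25×log₁₀(86.375/55.021)
    = 0.15644 × 0.19586 = 0.03064 m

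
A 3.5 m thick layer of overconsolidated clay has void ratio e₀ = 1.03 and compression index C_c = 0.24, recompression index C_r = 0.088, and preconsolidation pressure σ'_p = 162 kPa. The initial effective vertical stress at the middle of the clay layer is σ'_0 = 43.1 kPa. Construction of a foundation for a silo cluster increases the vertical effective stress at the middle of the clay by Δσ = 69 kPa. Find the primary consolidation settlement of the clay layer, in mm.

Final effective stress: σ'_f = 43.1 + 69 = 112.1 kPa.
σ'_f = 112.1 ≤ σ'_p = 162 kPa, so the clay remains overconsolidated and only the recompression index applies:
S_c = C_r·H/(1+e₀)·log₁₀(σ'_f/σ'_0) = 0.088×3.5/2.03×log₁₀(112.1/43.1)
    = 0.15172 × 0.41513 = 0.06298 m

S_c ≈ 63 mm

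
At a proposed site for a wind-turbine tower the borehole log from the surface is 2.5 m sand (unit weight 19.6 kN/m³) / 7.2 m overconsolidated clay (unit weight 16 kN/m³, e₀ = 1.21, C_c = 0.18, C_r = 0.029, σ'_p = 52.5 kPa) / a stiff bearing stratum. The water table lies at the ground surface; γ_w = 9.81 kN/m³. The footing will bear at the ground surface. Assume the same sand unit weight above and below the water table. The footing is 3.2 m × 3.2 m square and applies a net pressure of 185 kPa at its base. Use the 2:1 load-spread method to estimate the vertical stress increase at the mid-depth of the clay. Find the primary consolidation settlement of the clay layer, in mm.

S_c ≈ 73.1 mm

Mid-depth of clay below the ground surface: z = 2.5 + 7.2/2 = 6.1 m.
Total vertical stress at mid-clay: σ_v = 19.6×2.5 + 16×3.6 = 106.6 kPa.
Pore pressure: u = 9.81×(6.1 − 0) = 59.841 kPa.
Initial effective stress: σ'_0 = σ_v − u = 106.6 − 59.841 = 46.759 kPa.
Stress increase at mid-clay by the 2:1 spreading method:
Δσ = qBL/((B+z)(L+z)) = 185×3.2×3.2/((3.2+6.1)(3.2+6.1)) = 21.903 kPa
Final effective stress: σ'_f = 46.759 + 21.903 = 68.662 kPa.
σ'_f = 68.662 > σ'_p = 52.5 kPa, so the stress path crosses the preconsolidation pressure — recompression up to σ'_p, then virgin compression beyond:
S_c = H/(1+e₀)·[C_r·log₁₀(σ'_p/σ'_0) + C_c·log₁₀(σ'_f/σ'_p)]
    = 7.2/2.21 × [0.029×log₁₀(52.5/46.759) + 0.18×log₁₀(68.662/52.5)]
    = 3.2579 × [0.0014585 + 0.02098] = 0.0731 m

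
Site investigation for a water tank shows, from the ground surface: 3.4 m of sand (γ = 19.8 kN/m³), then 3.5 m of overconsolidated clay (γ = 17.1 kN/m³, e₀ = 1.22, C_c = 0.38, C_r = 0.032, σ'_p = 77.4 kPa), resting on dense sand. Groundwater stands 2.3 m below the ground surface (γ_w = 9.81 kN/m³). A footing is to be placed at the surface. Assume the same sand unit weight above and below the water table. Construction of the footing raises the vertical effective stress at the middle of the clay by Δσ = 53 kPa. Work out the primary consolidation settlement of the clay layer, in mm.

Mid-depth of clay below the ground surface: z = 3.4 + 3.5/2 = 5.15 m.
Total vertical stress at mid-clay: σ_v = 19.8×3.4 + 17.1×1.75 = 97.245 kPa.
Pore pressure: u = 9.81×(5.15 − 2.3) = 27.959 kPa.
Initial effective stress: σ'_0 = σ_v − u = 97.245 − 27.959 = 69.286 kPa.
Final effective stress: σ'_f = 69.286 + 53 = 122.29 kPa.
σ'_f = 122.29 > σ'_p = 77.4 kPa, so the stress path crosses the preconsolidation pressure — recompression up to σ'_p, then virgin compression beyond:
S_c = H/(1+e₀)·[C_r·log₁₀(σ'_p/σ'_0) + C_c·log₁₀(σ'_f/σ'_p)]
    = 3.5/2.22 × [0.032×log₁₀(77.4/69.286) + 0.38×log₁₀(122.29/77.4)]
    = 1.5766 × [0.0015391 + 0.075487] = 0.1214 m

S_c ≈ 121 mm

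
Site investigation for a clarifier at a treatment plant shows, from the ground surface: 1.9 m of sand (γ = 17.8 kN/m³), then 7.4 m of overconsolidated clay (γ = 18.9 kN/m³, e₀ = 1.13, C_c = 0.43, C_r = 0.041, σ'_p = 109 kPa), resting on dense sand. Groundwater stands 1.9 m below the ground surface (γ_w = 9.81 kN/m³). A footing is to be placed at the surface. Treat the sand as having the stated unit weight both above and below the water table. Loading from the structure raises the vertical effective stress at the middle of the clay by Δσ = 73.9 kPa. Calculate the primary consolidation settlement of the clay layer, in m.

S_c ≈ 0.198 m

Mid-depth of clay below the ground surface: z = 1.9 + 7.4/2 = 5.6 m.
Total vertical stress at mid-clay: σ_v = 17.8×1.9 + 18.9×3.7 = 103.75 kPa.
Pore pressure: u = 9.81×(5.6 − 1.9) = 36.297 kPa.
Initial effective stress: σ'_0 = σ_v − u = 103.75 − 36.297 = 67.453 kPa.
Final effective stress: σ'_f = 67.453 + 73.9 = 141.35 kPa.
σ'_f = 141.35 > σ'_p = 109 kPa, so the stress path crosses the preconsolidation pressure — recompression up to σ'_p, then virgin compression beyond:
S_c = H/(1+e₀)·[C_r·log₁₀(σ'_p/σ'_0) + C_c·log₁₀(σ'_f/σ'_p)]
    = 7.4/2.13 × [0.041×log₁₀(109/67.453) + 0.43×log₁₀(141.35/109)]
    = 3.4742 × [0.0085454 + 0.048534] = 0.1983 m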